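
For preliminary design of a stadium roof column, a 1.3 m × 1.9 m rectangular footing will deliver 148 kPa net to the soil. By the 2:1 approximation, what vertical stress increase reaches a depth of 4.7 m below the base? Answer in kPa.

By the 2:1 method the load spreads at 1 horizontal : 2 vertical, so at depth z the loaded area has grown by z in each plan dimension:
Δσ = qBL/((B+z)(L+z)) = 148×1.3×1.9/((1.3+4.7)(1.9+4.7)) = 9.2313 kPa

Δσ_z ≈ 9.23 kPa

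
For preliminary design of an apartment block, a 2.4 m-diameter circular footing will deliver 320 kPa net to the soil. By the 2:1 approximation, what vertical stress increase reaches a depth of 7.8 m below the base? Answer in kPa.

Δσ_z ≈ 17.7 kPa

By the 2:1 method the load spreads at 1 horizontal : 2 vertical, so at depth z the loaded area has grown by z in each plan dimension:
Δσ ≈ qD²/(D+z)² = 320×2.4²/(2.4+7.8)² = 17.716 kPa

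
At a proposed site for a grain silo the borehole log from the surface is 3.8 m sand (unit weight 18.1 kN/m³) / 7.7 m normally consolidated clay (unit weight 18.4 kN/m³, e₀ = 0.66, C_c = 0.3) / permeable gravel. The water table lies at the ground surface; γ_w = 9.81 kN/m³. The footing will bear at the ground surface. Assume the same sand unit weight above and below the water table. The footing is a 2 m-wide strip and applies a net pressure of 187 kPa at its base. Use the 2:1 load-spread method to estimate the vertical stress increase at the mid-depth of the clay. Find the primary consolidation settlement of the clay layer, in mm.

S_c ≈ 284 mm

Mid-depth of clay below the ground surface: z = 3.8 + 7.7/2 = 7.65 m.
Total vertical stress at mid-clay: σ_v = 18.1×3.8 + 18.4×3.85 = 139.62 kPa.
Pore pressure: u = 9.81×(7.65 − 0) = 75.047 kPa.
Initial effective stress: σ'_0 = σ_v − u = 139.62 − 75.047 = 64.573 kPa.
Stress increase at mid-clay by the 2:1 spreading method:
Δσ = qB/(B+z) = 187×2/(2+7.65) = 38.756 kPa
Final effective stress: σ'_f = σ'_0 + Δσ = 64.573 + 38.756 = 103.33 kPa.
Normally consolidated clay, so the full stress increment lies on the virgin compression line:
S_c = C_c·H/(1+e₀)·log₁₀(σ'_f/σ'_0) = 0.3×7.7/(1+0.66)×log₁₀(103.33/64.573)
    = 1.3916 × 0.20418 = 0.2841 m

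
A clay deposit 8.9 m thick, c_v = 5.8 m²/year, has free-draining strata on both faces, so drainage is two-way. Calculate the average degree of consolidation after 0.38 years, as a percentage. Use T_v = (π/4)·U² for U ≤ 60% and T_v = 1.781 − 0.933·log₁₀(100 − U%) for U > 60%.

U ≈ 37.6 %

Drainage path length: H_d = H/2 = 4.45 m (double drainage).
T_v = c_v·t/H_d² = 5.8×0.38/4.45² = 0.1113.
T_v = 0.1113 corresponds to the U ≤ 60% branch:
U = √(4T_v/π) = 0.3764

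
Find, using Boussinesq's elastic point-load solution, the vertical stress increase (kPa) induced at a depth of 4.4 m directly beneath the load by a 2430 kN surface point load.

Boussinesq vertical stress below a point load on an elastic half-space:
Δσ_z = 3P/(2πz²) · [1 + (r/z)²]^(−5/2)
r/z = 0/4.4 = 0; [1+(r/z)²]^(−5/2) = 1.
Δσ_z = 3×2430/(2π×4.4²) × 1 = 59.93 × 1 = 59.93 kPa

Δσ_z ≈ 59.9 kPa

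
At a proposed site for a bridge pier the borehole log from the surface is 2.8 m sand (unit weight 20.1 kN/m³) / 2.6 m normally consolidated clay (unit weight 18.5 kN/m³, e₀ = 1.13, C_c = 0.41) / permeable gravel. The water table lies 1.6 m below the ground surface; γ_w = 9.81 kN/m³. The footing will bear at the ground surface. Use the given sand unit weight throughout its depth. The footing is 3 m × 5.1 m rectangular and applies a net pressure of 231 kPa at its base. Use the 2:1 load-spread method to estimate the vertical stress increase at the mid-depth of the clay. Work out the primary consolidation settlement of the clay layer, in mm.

S_c ≈ 147 mm

Mid-depth of clay below the ground surface: z = 2.8 + 2.6/2 = 4.1 m.
Total vertical stress at mid-clay: σ_v = 20.1×2.8 + 18.5×1.3 = 80.33 kPa.
Pore pressure: u = 9.81×(4.1 − 1.6) = 24.525 kPa.
Initial effective stress: σ'_0 = σ_v − u = 80.33 − 24.525 = 55.805 kPa.
Stress increase at mid-clay by the 2:1 spreading method:
Δσ = qBL/((B+z)(L+z)) = 231×3×5.1/((3+4.1)(5.1+4.1)) = 54.107 kPa
Final effective stress: σ'_f = σ'_0 + Δσ = 55.805 + 54.107 = 109.91 kPa.
Normally consolidated clay, so the full stress increment lies on the virgin compression line:
S_c = C_c·H/(1+e₀)·log₁₀(σ'_f/σ'_0) = 0.41×2.6/(1+1.13)×log₁₀(109.91/55.805)
    = 0.50047 × 0.29436 = 0.1473 m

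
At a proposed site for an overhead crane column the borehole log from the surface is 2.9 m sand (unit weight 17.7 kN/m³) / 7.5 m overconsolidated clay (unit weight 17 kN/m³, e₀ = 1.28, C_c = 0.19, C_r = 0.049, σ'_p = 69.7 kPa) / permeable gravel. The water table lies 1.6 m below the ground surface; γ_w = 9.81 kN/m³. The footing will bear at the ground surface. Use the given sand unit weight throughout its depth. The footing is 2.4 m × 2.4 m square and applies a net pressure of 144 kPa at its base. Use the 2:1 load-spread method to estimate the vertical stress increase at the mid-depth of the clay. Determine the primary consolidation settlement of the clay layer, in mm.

Mid-depth of clay below the ground surface: z = 2.9 + 7.5/2 = 6.65 m.
Total vertical stress at mid-clay: σ_v = 17.7×2.9 + 17×3.75 = 115.08 kPa.
Pore pressure: u = 9.81×(6.65 − 1.6) = 49.541 kPa.
Initial effective stress: σ'_0 = σ_v − u = 115.08 − 49.541 = 65.539 kPa.
Stress increase at mid-clay by the 2:1 spreading method:
Δσ = qBL/((B+z)(L+z)) = 144×2.4×2.4/((2.4+6.65)(2.4+6.65)) = 10.127 kPa
Final effective stress: σ'_f = 65.539 + 10.127 = 75.666 kPa.
σ'_f = 75.666 > σ'_p = 69.7 kPa, so the stress path crosses the preconsolidation pressure — recompression up to σ'_p, then virgin compression beyond:
S_c = H/(1+e₀)·[C_r·log₁₀(σ'_p/σ'_0) + C_c·log₁₀(σ'_f/σ'_p)]
    = 7.5/2.28 × [0.049×log₁₀(69.7/65.539) + 0.19×log₁₀(75.666/69.7)]
    = 3.2895 × [0.0013099 + 0.0067769] = 0.0266 m

S_c ≈ 26.6 mm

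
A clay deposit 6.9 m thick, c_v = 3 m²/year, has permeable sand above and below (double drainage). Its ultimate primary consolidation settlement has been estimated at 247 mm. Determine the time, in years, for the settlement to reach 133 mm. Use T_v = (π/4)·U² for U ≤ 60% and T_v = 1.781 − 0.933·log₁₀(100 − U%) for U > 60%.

Drainage path length: H_d = H/2 = 3.45 m (double drainage).
U = S(t)/S_ult = 133/247 = 0.5385.
U ≤ 60%: T_v = (π/4)·U² = (π/4)×0.53846² = 0.22772.
t = T_v·H_d²/c_v = 0.22772×3.45²/3 = 0.9035 years.

t ≈ 0.903 years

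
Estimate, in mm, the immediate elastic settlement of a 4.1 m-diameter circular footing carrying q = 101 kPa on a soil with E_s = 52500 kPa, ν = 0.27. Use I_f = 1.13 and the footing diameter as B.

S_e ≈ 8.26 mm

Immediate (elastic) settlement: S_e = q·B·(1−ν²)/E_s · I_f.
S_e = 101 × 4.1 × (1 − 0.27²) / 52500 × 1.13
    = 101 × 4.1 × 0.9271 / 52500 × 1.13
    = 0.008263 m = 8.263 mm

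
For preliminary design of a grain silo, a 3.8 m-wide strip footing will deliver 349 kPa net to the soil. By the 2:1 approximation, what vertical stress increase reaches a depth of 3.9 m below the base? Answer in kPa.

By the 2:1 method the load spreads at 1 horizontal : 2 vertical, so at depth z the loaded area has grown by z in each plan dimension:
Δσ = qB/(B+z) = 349×3.8/(3.8+3.9) = 172.23 kPa

Δσ_z ≈ 172 kPa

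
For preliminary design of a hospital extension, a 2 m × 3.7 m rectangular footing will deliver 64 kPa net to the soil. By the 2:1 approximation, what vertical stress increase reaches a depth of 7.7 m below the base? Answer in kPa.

Δσ_z ≈ 4.28 kPa

By the 2:1 method the load spreads at 1 horizontal : 2 vertical, so at depth z the loaded area has grown by z in each plan dimension:
Δσ = qBL/((B+z)(L+z)) = 64×2×3.7/((2+7.7)(3.7+7.7)) = 4.2829 kPa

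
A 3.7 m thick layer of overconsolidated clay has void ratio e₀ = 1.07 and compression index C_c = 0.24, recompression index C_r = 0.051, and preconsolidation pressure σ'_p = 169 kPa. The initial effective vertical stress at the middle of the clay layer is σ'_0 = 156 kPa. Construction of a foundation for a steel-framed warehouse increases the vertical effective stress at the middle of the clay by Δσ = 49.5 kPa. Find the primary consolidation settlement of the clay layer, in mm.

Final effective stress: σ'_f = 156 + 49.5 = 205.5 kPa.
σ'_f = 205.5 > σ'_p = 169 kPa, so the stress path crosses the preconsolidation pressure — recompression up to σ'_p, then virgin compression beyond:
S_c = H/(1+e₀)·[C_r·log₁₀(σ'_p/σ'_0) + C_c·log₁₀(σ'_f/σ'_p)]
    = 3.7/2.07 × [0.051×log₁₀(169/156) + 0.24×log₁₀(205.5/169)]
    = 1.7874 × [0.0017729 + 0.020382] = 0.0396 m

S_c ≈ 39.6 mm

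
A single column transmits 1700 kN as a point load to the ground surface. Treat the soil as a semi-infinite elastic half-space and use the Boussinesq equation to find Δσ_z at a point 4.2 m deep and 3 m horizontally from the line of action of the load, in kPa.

Boussinesq vertical stress below a point load on an elastic half-space:
Δσ_z = 3P/(2πz²) · [1 + (r/z)²]^(−5/2)
r/z = 3/4.2 = 0.71429; [1+(r/z)²]^(−5/2) = 0.35679.
Δσ_z = 3×1700/(2π×4.2²) × 0.35679 = 46.014 × 0.35679 = 16.42 kPa

Δσ_z ≈ 16.4 kPa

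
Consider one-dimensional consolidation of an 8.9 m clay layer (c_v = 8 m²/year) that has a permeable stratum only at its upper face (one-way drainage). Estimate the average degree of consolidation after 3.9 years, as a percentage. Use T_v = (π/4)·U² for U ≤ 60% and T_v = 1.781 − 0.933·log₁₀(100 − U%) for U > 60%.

U ≈ 69.3 %

Drainage path length: H_d = H = 8.9 m (single drainage).
T_v = c_v·t/H_d² = 8×3.9/8.9² = 0.39389.
T_v = 0.39389 corresponds to the U > 60% branch:
U = 1 − 10^((1.781 − T_v)/0.933)/100 = 0.6933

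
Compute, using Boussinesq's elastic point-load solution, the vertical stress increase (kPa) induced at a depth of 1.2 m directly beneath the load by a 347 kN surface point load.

Δσ_z ≈ 115 kPa

Boussinesq vertical stress below a point load on an elastic half-space:
Δσ_z = 3P/(2πz²) · [1 + (r/z)²]^(−5/2)
r/z = 0/1.2 = 0; [1+(r/z)²]^(−5/2) = 1.
Δσ_z = 3×347/(2π×1.2²) × 1 = 115.06 × 1 = 115.1 kPa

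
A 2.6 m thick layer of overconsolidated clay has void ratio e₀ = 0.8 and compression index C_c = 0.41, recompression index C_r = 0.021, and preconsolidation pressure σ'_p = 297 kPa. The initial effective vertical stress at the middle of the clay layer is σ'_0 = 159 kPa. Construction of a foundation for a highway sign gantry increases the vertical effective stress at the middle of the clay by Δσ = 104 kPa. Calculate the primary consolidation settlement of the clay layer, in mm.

S_c ≈ 6.63 mm

Final effective stress: σ'_f = 159 + 104 = 263 kPa.
σ'_f = 263 ≤ σ'_p = 297 kPa, so the clay remains overconsolidated and only the recompression index applies:
S_c = C_r·H/(1+e₀)·log₁₀(σ'_f/σ'_0) = 0.021×2.6/1.8×log₁₀(263/159)
    = 0.030332 × 0.21856 = 0.006629 m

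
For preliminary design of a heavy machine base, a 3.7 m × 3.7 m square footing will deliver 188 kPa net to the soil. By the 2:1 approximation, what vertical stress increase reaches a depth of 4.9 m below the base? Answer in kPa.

By the 2:1 method the load spreads at 1 horizontal : 2 vertical, so at depth z the loaded area has grown by z in each plan dimension:
Δσ = qBL/((B+z)(L+z)) = 188×3.7×3.7/((3.7+4.9)(3.7+4.9)) = 34.799 kPa

Δσ_z ≈ 34.8 kPa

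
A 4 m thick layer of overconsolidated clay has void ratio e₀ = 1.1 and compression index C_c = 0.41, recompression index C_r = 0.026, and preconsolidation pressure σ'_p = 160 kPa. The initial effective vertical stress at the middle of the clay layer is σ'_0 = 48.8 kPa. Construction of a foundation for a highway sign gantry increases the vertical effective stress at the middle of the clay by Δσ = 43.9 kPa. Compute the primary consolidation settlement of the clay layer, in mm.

S_c ≈ 13.8 mm

Final effective stress: σ'_f = 48.8 + 43.9 = 92.7 kPa.
σ'_f = 92.7 ≤ σ'_p = 160 kPa, so the clay remains overconsolidated and only the recompression index applies:
S_c = C_r·H/(1+e₀)·log₁₀(σ'_f/σ'_0) = 0.026×4/2.1×log₁₀(92.7/48.8)
    = 0.049525 × 0.27866 = 0.0138 m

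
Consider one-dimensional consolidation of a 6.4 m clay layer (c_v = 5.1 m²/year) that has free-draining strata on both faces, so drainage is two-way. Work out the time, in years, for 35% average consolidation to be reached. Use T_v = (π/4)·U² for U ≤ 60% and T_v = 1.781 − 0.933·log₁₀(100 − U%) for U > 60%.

Drainage path length: H_d = H/2 = 3.2 m (double drainage).
U ≤ 60%: T_v = (π/4)·U² = (π/4)×0.35² = 0.096211.
t = T_v·H_d²/c_v = 0.096211×3.2²/5.1 = 0.1932 years.

t ≈ 0.193 years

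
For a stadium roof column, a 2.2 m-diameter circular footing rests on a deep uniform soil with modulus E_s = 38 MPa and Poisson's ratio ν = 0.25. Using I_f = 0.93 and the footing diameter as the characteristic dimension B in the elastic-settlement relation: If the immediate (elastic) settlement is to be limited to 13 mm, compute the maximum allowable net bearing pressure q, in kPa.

q ≈ 258 kPa

E_s = 38 MPa = 38000 kPa.
S_e = q·B·(1−ν²)/E_s · I_f  ⇒  q = S_e·E_s / (B·(1−ν²)·I_f).
q = 0.013 × 38000 / (2.2 × 0.9375 × 0.93) = 257.5 kPa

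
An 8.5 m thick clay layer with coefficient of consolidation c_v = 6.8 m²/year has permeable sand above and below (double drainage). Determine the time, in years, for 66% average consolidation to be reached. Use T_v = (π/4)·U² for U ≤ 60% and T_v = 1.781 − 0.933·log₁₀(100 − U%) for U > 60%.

Drainage path length: H_d = H/2 = 4.25 m (double drainage).
U > 60%: T_v = 1.781 − 0.933·log₁₀(100 − 66) = 0.35213.
t = T_v·H_d²/c_v = 0.35213×4.25²/6.8 = 0.9353 years.

t ≈ 0.935 years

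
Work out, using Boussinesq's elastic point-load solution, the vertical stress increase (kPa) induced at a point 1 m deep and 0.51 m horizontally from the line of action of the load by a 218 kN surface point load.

Δσ_z ≈ 58.4 kPa

Boussinesq vertical stress below a point load on an elastic half-space:
Δσ_z = 3P/(2πz²) · [1 + (r/z)²]^(−5/2)
r/z = 0.51/1 = 0.51; [1+(r/z)²]^(−5/2) = 0.56103.
Δσ_z = 3×218/(2π×1²) × 0.56103 = 104.09 × 0.56103 = 58.4 kPa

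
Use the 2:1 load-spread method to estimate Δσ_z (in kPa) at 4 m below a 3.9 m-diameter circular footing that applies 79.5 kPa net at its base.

Δσ_z ≈ 19.4 kPa

By the 2:1 method the load spreads at 1 horizontal : 2 vertical, so at depth z the loaded area has grown by z in each plan dimension:
Δσ ≈ qD²/(D+z)² = 79.5×3.9²/(3.9+4)² = 19.375 kPa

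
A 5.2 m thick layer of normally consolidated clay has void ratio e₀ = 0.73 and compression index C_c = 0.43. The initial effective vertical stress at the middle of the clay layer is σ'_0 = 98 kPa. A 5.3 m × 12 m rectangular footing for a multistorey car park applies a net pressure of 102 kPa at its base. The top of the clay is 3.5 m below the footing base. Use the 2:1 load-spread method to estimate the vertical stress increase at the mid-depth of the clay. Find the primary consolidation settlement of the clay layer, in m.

S_c ≈ 0.156 m

Mid-depth of clay below the footing base: z = 3.5 + 5.2/2 = 6.1 m.
Stress increase at mid-clay by the 2:1 spreading method:
Δσ = qBL/((B+z)(L+z)) = 102×5.3×12/((5.3+6.1)(12+6.1)) = 31.439 kPa
Final effective stress: σ'_f = σ'_0 + Δσ = 98 + 31.439 = 129.44 kPa.
Normally consolidated clay, so the full stress increment lies on the virgin compression line:
S_c = C_c·H/(1+e₀)·log₁₀(σ'_f/σ'_0) = 0.43×5.2/(1+0.73)×log₁₀(129.44/98)
    = 1.2925 × 0.12084 = 0.1562 m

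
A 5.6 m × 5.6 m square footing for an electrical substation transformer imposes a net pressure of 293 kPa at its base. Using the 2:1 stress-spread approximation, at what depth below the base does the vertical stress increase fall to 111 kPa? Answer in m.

z ≈ 3.5 m

2:1 spreading — at depth z the loaded area has grown by z in each plan dimension:
qB²/(B+z)² = Δσ_z ⇒ z = B(√(q/Δσ_z) − 1) = 5.6×(√(293/111) − 1) = 3.498 m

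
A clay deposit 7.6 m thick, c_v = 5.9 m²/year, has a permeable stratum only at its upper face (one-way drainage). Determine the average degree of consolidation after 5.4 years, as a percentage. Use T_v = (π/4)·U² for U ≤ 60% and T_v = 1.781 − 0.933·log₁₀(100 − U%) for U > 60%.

Drainage path length: H_d = H = 7.6 m (single drainage).
T_v = c_v·t/H_d² = 5.9×5.4/7.6² = 0.55159.
T_v = 0.55159 corresponds to the U > 60% branch:
U = 1 − 10^((1.781 − T_v)/0.933)/100 = 0.7922

U ≈ 79.2 %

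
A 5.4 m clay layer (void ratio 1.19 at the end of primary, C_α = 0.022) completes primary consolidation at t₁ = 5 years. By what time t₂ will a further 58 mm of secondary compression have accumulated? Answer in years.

t₂ ≈ 58.6 years

S_s = C_α·H/(1+e_p)·log₁₀(t₂/t₁) ⇒ log₁₀(t₂/t₁) = S_s·(1+e_p)/(C_α·H).
log₁₀(t₂/t₁) = 0.058 × (1+1.19) / (0.022×5.4) = 1.069
t₂ = t₁ × 10^1.069 = 5 × 11.73 = 58.64 years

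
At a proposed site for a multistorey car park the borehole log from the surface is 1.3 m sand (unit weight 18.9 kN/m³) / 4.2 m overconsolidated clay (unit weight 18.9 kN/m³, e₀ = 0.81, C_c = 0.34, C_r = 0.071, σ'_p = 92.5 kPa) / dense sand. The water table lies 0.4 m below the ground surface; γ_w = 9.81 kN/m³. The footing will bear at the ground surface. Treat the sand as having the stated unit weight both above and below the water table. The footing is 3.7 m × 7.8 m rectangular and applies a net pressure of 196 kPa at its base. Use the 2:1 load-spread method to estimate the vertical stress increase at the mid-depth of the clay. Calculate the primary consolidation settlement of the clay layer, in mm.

S_c ≈ 116 mm

Mid-depth of clay below the ground surface: z = 1.3 + 4.2/2 = 3.4 m.
Total vertical stress at mid-clay: σ_v = 18.9×1.3 + 18.9×2.1 = 64.26 kPa.
Pore pressure: u = 9.81×(3.4 − 0.4) = 29.43 kPa.
Initial effective stress: σ'_0 = σ_v − u = 64.26 − 29.43 = 34.83 kPa.
Stress increase at mid-clay by the 2:1 spreading method:
Δσ = qBL/((B+z)(L+z)) = 196×3.7×7.8/((3.7+3.4)(7.8+3.4)) = 71.134 kPa
Final effective stress: σ'_f = 34.83 + 71.134 = 105.96 kPa.
σ'_f = 105.96 > σ'_p = 92.5 kPa, so the stress path crosses the preconsolidation pressure — recompression up to σ'_p, then virgin compression beyond:
S_c = H/(1+e₀)·[C_r·log₁₀(σ'_p/σ'_0) + C_c·log₁₀(σ'_f/σ'_p)]
    = 4.2/1.81 × [0.071×log₁₀(92.5/34.83) + 0.34×log₁₀(105.96/92.5)]
    = 2.3204 × [0.030117 + 0.02006] = 0.1164 m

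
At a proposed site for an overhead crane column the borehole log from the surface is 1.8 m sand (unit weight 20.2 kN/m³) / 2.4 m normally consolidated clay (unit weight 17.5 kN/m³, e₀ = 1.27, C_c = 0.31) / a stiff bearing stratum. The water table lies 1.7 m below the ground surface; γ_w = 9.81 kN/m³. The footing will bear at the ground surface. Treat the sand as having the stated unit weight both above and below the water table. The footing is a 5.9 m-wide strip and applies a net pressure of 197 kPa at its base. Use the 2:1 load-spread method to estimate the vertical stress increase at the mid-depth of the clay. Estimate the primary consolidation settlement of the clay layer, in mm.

Mid-depth of clay below the ground surface: z = 1.8 + 2.4/2 = 3 m.
Total vertical stress at mid-clay: σ_v = 20.2×1.8 + 17.5×1.2 = 57.36 kPa.
Pore pressure: u = 9.81×(3 − 1.7) = 12.753 kPa.
Initial effective stress: σ'_0 = σ_v − u = 57.36 − 12.753 = 44.607 kPa.
Stress increase at mid-clay by the 2:1 spreading method:
Δσ = qB/(B+z) = 197×5.9/(5.9+3) = 130.6 kPa
Final effective stress: σ'_f = σ'_0 + Δσ = 44.607 + 130.6 = 175.21 kPa.
Normally consolidated clay, so the full stress increment lies on the virgin compression line:
S_c = C_c·H/(1+e₀)·log₁₀(σ'_f/σ'_0) = 0.31×2.4/(1+1.27)×log₁₀(175.21/44.607)
    = 0.32775 × 0.59416 = 0.1947 m

S_c ≈ 195 mm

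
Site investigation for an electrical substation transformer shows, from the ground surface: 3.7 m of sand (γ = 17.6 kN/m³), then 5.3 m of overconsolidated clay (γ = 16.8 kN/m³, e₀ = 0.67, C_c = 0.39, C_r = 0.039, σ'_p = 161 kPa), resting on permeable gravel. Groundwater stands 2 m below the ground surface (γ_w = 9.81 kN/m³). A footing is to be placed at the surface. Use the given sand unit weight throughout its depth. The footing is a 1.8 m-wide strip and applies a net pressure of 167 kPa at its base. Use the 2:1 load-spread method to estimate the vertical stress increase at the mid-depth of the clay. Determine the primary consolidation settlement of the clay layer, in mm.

S_c ≈ 23.6 mm

Mid-depth of clay below the ground surface: z = 3.7 + 5.3/2 = 6.35 m.
Total vertical stress at mid-clay: σ_v = 17.6×3.7 + 16.8×2.65 = 109.64 kPa.
Pore pressure: u = 9.81×(6.35 − 2) = 42.673 kPa.
Initial effective stress: σ'_0 = σ_v − u = 109.64 − 42.673 = 66.967 kPa.
Stress increase at mid-clay by the 2:1 spreading method:
Δσ = qB/(B+z) = 167×1.8/(1.8+6.35) = 36.883 kPa
Final effective stress: σ'_f = 66.967 + 36.883 = 103.85 kPa.
σ'_f = 103.85 ≤ σ'_p = 161 kPa, so the clay remains overconsolidated and only the recompression index applies:
S_c = C_r·H/(1+e₀)·log₁₀(σ'_f/σ'_0) = 0.039×5.3/1.67×log₁₀(103.85/66.967)
    = 0.12377 × 0.19055 = 0.02359 m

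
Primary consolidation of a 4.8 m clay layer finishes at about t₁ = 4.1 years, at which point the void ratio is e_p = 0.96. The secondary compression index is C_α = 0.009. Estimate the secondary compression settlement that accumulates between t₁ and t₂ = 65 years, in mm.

Secondary compression: S_s = C_α·H/(1+e_p)·log₁₀(t₂/t₁)
S_s = 0.009×4.8/(1+0.96)×log₁₀(65/4.1)
    = 0.02204 × 1.2 = 0.02645 m

S_s ≈ 26.5 mm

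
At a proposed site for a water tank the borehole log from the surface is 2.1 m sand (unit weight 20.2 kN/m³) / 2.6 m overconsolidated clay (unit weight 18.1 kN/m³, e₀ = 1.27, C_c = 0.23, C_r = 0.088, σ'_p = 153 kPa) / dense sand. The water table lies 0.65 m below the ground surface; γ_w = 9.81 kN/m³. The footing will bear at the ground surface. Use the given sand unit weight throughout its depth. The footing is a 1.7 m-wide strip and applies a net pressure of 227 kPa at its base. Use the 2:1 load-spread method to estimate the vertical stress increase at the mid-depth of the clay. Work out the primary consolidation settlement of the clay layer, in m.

S_c ≈ 0.0472 m

Mid-depth of clay below the ground surface: z = 2.1 + 2.6/2 = 3.4 m.
Total vertical stress at mid-clay: σ_v = 20.2×2.1 + 18.1×1.3 = 65.95 kPa.
Pore pressure: u = 9.81×(3.4 − 0.65) = 26.978 kPa.
Initial effective stress: σ'_0 = σ_v − u = 65.95 − 26.978 = 38.972 kPa.
Stress increase at mid-clay by the 2:1 spreading method:
Δσ = qB/(B+z) = 227×1.7/(1.7+3.4) = 75.667 kPa
Final effective stress: σ'_f = 38.972 + 75.667 = 114.64 kPa.
σ'_f = 114.64 ≤ σ'_p = 153 kPa, so the clay remains overconsolidated and only the recompression index applies:
S_c = C_r·H/(1+e₀)·log₁₀(σ'_f/σ'_0) = 0.088×2.6/2.27×log₁₀(114.64/38.972)
    = 0.1008 × 0.46858 = 0.04723 m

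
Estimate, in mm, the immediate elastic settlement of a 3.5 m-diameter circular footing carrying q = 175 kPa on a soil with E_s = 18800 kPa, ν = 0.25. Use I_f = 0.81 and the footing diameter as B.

Immediate (elastic) settlement: S_e = q·B·(1−ν²)/E_s · I_f.
S_e = 175 × 3.5 × (1 − 0.25²) / 18800 × 0.81
    = 175 × 3.5 × 0.9375 / 18800 × 0.81
    = 0.02474 m = 24.74 mm

S_e ≈ 24.7 mm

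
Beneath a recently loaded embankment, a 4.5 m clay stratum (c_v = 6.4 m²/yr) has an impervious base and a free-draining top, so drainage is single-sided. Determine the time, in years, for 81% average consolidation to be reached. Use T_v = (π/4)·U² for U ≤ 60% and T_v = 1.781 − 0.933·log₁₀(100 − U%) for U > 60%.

Drainage path length: H_d = H = 4.5 m (single drainage).
U > 60%: T_v = 1.781 − 0.933·log₁₀(100 − 81) = 0.58792.
t = T_v·H_d²/c_v = 0.58792×4.5²/6.4 = 1.86 years.

t ≈ 1.86 years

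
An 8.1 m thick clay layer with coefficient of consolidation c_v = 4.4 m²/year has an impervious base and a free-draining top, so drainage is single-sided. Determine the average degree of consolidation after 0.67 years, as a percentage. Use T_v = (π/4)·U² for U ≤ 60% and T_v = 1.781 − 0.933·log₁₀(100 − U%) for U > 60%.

U ≈ 23.9 %

Drainage path length: H_d = H = 8.1 m (single drainage).
T_v = c_v·t/H_d² = 4.4×0.67/8.1² = 0.044932.
T_v = 0.044932 corresponds to the U ≤ 60% branch:
U = √(4T_v/π) = 0.2392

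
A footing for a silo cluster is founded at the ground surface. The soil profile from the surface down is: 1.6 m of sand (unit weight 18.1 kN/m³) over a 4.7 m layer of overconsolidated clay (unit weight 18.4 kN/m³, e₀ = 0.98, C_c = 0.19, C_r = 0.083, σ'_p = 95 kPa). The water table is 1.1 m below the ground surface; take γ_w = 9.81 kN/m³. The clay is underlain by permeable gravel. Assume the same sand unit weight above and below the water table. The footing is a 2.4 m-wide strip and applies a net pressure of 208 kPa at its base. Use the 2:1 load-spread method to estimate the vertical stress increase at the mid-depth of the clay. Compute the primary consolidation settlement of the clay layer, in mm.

Mid-depth of clay below the ground surface: z = 1.6 + 4.7/2 = 3.95 m.
Total vertical stress at mid-clay: σ_v = 18.1×1.6 + 18.4×2.35 = 72.2 kPa.
Pore pressure: u = 9.81×(3.95 − 1.1) = 27.959 kPa.
Initial effective stress: σ'_0 = σ_v − u = 72.2 − 27.959 = 44.241 kPa.
Stress increase at mid-clay by the 2:1 spreading method:
Δσ = qB/(B+z) = 208×2.4/(2.4+3.95) = 78.614 kPa
Final effective stress: σ'_f = 44.241 + 78.614 = 122.86 kPa.
σ'_f = 122.86 > σ'_p = 95 kPa, so the stress path crosses the preconsolidation pressure — recompression up to σ'_p, then virgin compression beyond:
S_c = H/(1+e₀)·[C_r·log₁₀(σ'_p/σ'_0) + C_c·log₁₀(σ'_f/σ'_p)]
    = 4.7/1.98 × [0.083×log₁₀(95/44.241) + 0.19×log₁₀(122.86/95)]
    = 2.3737 × [0.027548 + 0.021221] = 0.1158 m

S_c ≈ 116 mm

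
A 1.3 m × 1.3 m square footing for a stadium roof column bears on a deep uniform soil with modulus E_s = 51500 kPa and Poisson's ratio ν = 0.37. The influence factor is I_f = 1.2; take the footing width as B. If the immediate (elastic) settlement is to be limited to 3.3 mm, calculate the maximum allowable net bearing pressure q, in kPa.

q ≈ 126 kPa

S_e = q·B·(1−ν²)/E_s · I_f  ⇒  q = S_e·E_s / (B·(1−ν²)·I_f).
q = 0.0033 × 51500 / (1.3 × 0.8631 × 1.2) = 126.2 kPa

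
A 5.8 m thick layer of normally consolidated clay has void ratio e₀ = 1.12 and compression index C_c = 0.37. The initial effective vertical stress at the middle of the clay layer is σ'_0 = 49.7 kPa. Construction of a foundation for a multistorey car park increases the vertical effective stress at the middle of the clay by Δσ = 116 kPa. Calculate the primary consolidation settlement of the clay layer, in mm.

Final effective stress: σ'_f = σ'_0 + Δσ = 49.7 + 116 = 165.7 kPa.
Normally consolidated clay, so the full stress increment lies on the virgin compression line:
S_c = C_c·H/(1+e₀)·log₁₀(σ'_f/σ'_0) = 0.37×5.8/(1+1.12)×log₁₀(165.7/49.7)
    = 1.0123 × 0.52297 = 0.5294 m

S_c ≈ 529 mm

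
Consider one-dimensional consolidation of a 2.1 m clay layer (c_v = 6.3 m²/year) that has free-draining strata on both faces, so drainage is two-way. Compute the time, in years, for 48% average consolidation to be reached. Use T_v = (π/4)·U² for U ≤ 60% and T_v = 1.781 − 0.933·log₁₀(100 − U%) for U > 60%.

Drainage path length: H_d = H/2 = 1.05 m (double drainage).
U ≤ 60%: T_v = (π/4)·U² = (π/4)×0.48² = 0.18096.
t = T_v·H_d²/c_v = 0.18096×1.05²/6.3 = 0.03167 years.

t ≈ 0.0317 years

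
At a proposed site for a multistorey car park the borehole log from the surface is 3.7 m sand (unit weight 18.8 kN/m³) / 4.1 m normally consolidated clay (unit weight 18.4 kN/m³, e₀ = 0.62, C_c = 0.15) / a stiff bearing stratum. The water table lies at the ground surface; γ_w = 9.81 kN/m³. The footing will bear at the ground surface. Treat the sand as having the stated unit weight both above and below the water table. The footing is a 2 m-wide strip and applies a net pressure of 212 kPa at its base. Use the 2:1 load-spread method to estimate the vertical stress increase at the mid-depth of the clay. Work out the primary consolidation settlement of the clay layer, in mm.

Mid-depth of clay below the ground surface: z = 3.7 + 4.1/2 = 5.75 m.
Total vertical stress at mid-clay: σ_v = 18.8×3.7 + 18.4×2.05 = 107.28 kPa.
Pore pressure: u = 9.81×(5.75 − 0) = 56.408 kPa.
Initial effective stress: σ'_0 = σ_v − u = 107.28 − 56.408 = 50.872 kPa.
Stress increase at mid-clay by the 2:1 spreading method:
Δσ = qB/(B+z) = 212×2/(2+5.75) = 54.71 kPa
Final effective stress: σ'_f = σ'_0 + Δσ = 50.872 + 54.71 = 105.58 kPa.
Normally consolidated clay, so the full stress increment lies on the virgin compression line:
S_c = C_c·H/(1+e₀)·log₁₀(σ'_f/σ'_0) = 0.15×4.1/(1+0.62)×log₁₀(105.58/50.872)
    = 0.37963 × 0.3171 = 0.1204 m

S_c ≈ 120 mm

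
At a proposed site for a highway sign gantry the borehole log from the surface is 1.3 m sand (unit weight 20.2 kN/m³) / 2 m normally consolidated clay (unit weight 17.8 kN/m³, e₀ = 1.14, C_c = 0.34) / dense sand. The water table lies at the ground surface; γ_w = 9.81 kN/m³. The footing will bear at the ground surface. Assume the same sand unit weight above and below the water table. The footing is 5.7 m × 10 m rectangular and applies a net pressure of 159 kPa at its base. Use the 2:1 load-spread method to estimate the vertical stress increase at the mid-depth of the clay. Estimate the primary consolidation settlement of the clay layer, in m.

S_c ≈ 0.23 m

Mid-depth of clay below the ground surface: z = 1.3 + 2/2 = 2.3 m.
Total vertical stress at mid-clay: σ_v = 20.2×1.3 + 17.8×1 = 44.06 kPa.
Pore pressure: u = 9.81×(2.3 − 0) = 22.563 kPa.
Initial effective stress: σ'_0 = σ_v − u = 44.06 − 22.563 = 21.497 kPa.
Stress increase at mid-clay by the 2:1 spreading method:
Δσ = qBL/((B+z)(L+z)) = 159×5.7×10/((5.7+2.3)(10+2.3)) = 92.104 kPa
Final effective stress: σ'_f = σ'_0 + Δσ = 21.497 + 92.104 = 113.6 kPa.
Normally consolidated clay, so the full stress increment lies on the virgin compression line:
S_c = C_c·H/(1+e₀)·log₁₀(σ'_f/σ'_0) = 0.34×2/(1+1.14)×log₁₀(113.6/21.497)
    = 0.31776 × 0.723 = 0.2297 m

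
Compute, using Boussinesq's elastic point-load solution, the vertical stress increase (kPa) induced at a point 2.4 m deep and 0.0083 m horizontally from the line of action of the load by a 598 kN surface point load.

Δσ_z ≈ 49.6 kPa

Boussinesq vertical stress below a point load on an elastic half-space:
Δσ_z = 3P/(2πz²) · [1 + (r/z)²]^(−5/2)
r/z = 0.0083/2.4 = 0.0034583; [1+(r/z)²]^(−5/2) = 0.99997.
Δσ_z = 3×598/(2π×2.4²) × 0.99997 = 49.57 × 0.99997 = 49.57 kPa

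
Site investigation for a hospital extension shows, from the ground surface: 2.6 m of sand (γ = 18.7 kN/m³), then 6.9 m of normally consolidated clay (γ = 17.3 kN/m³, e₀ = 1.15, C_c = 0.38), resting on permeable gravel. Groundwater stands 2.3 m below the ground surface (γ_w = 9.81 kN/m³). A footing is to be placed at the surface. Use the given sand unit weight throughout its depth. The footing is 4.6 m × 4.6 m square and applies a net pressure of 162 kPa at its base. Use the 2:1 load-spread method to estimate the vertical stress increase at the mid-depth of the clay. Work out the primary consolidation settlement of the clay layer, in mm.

Mid-depth of clay below the ground surface: z = 2.6 + 6.9/2 = 6.05 m.
Total vertical stress at mid-clay: σ_v = 18.7×2.6 + 17.3×3.45 = 108.31 kPa.
Pore pressure: u = 9.81×(6.05 − 2.3) = 36.788 kPa.
Initial effective stress: σ'_0 = σ_v − u = 108.31 − 36.788 = 71.522 kPa.
Stress increase at mid-clay by the 2:1 spreading method:
Δσ = qBL/((B+z)(L+z)) = 162×4.6×4.6/((4.6+6.05)(4.6+6.05)) = 30.223 kPa
Final effective stress: σ'_f = σ'_0 + Δσ = 71.522 + 30.223 = 101.75 kPa.
Normally consolidated clay, so the full stress increment lies on the virgin compression line:
S_c = C_c·H/(1+e₀)·log₁₀(σ'_f/σ'_0) = 0.38×6.9/(1+1.15)×log₁₀(101.75/71.522)
    = 1.2195 × 0.15309 = 0.1867 m

S_c ≈ 187 mm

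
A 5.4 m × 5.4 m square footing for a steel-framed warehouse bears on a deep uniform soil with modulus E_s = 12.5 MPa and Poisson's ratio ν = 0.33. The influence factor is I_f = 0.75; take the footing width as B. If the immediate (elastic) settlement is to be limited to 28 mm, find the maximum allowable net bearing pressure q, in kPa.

E_s = 12.5 MPa = 12500 kPa.
S_e = q·B·(1−ν²)/E_s · I_f  ⇒  q = S_e·E_s / (B·(1−ν²)·I_f).
q = 0.028 × 12500 / (5.4 × 0.8911 × 0.75) = 96.98 kPa

q ≈ 97 kPa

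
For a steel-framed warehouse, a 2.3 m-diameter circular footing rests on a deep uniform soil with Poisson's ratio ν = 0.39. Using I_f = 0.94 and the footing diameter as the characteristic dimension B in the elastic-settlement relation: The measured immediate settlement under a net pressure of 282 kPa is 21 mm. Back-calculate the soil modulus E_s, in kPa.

E_s ≈ 24600 kPa

S_e = q·B·(1−ν²)/E_s · I_f  ⇒  E_s = q·B·(1−ν²)·I_f / S_e.
E_s = 282 × 2.3 × 0.8479 × 0.94 / 0.021 = 24620 kPa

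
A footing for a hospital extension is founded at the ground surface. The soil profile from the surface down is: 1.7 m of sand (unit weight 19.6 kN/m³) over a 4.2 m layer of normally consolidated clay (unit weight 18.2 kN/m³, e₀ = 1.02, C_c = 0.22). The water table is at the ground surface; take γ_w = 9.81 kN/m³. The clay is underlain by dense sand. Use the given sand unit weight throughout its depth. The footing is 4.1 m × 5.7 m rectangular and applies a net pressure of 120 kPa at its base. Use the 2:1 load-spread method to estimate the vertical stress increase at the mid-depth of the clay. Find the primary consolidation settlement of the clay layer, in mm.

S_c ≈ 147 mm

Mid-depth of clay below the ground surface: z = 1.7 + 4.2/2 = 3.8 m.
Total vertical stress at mid-clay: σ_v = 19.6×1.7 + 18.2×2.1 = 71.54 kPa.
Pore pressure: u = 9.81×(3.8 − 0) = 37.278 kPa.
Initial effective stress: σ'_0 = σ_v − u = 71.54 − 37.278 = 34.262 kPa.
Stress increase at mid-clay by the 2:1 spreading method:
Δσ = qBL/((B+z)(L+z)) = 120×4.1×5.7/((4.1+3.8)(5.7+3.8)) = 37.367 kPa
Final effective stress: σ'_f = σ'_0 + Δσ = 34.262 + 37.367 = 71.629 kPa.
Normally consolidated clay, so the full stress increment lies on the virgin compression line:
S_c = C_c·H/(1+e₀)·log₁₀(σ'_f/σ'_0) = 0.22×4.2/(1+1.02)×log₁₀(71.629/34.262)
    = 0.45743 × 0.32028 = 0.1465 m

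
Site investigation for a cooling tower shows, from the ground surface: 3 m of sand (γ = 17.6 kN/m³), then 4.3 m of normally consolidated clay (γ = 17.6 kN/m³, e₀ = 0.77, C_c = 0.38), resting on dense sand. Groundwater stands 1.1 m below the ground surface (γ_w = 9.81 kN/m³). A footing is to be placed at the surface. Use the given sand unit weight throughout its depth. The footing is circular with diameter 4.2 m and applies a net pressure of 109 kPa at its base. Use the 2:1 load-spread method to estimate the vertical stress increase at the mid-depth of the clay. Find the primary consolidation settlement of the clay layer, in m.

S_c ≈ 0.144 m

Mid-depth of clay below the ground surface: z = 3 + 4.3/2 = 5.15 m.
Total vertical stress at mid-clay: σ_v = 17.6×3 + 17.6×2.15 = 90.64 kPa.
Pore pressure: u = 9.81×(5.15 − 1.1) = 39.73 kPa.
Initial effective stress: σ'_0 = σ_v − u = 90.64 − 39.73 = 50.91 kPa.
Stress increase at mid-clay by the 2:1 spreading method:
Δσ ≈ qD²/(D+z)² = 109×4.2²/(4.2+5.15)² = 21.994 kPa
Final effective stress: σ'_f = σ'_0 + Δσ = 50.91 + 21.994 = 72.904 kPa.
Normally consolidated clay, so the full stress increment lies on the virgin compression line:
S_c = C_c·H/(1+e₀)·log₁₀(σ'_f/σ'_0) = 0.38×4.3/(1+0.77)×log₁₀(72.904/50.91)
    = 0.92316 × 0.15595 = 0.144 m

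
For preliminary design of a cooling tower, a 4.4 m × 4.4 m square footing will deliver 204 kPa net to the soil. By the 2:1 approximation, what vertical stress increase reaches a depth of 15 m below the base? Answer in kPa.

By the 2:1 method the load spreads at 1 horizontal : 2 vertical, so at depth z the loaded area has grown by z in each plan dimension:
Δσ = qBL/((B+z)(L+z)) = 204×4.4×4.4/((4.4+15)(4.4+15)) = 10.494 kPa

Δσ_z ≈ 10.5 kPa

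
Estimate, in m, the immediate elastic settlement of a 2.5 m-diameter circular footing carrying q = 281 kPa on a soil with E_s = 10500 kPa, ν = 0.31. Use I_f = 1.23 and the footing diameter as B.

S_e ≈ 0.0744 m

Immediate (elastic) settlement: S_e = q·B·(1−ν²)/E_s · I_f.
S_e = 281 × 2.5 × (1 − 0.31²) / 10500 × 1.23
    = 281 × 2.5 × 0.9039 / 10500 × 1.23
    = 0.07438 m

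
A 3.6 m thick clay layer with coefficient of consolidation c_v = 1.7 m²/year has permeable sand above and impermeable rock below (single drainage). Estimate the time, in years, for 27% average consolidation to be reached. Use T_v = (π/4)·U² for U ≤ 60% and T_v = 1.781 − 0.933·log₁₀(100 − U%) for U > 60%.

t ≈ 0.436 years

Drainage path length: H_d = H = 3.6 m (single drainage).
U ≤ 60%: T_v = (π/4)·U² = (π/4)×0.27² = 0.057256.
t = T_v·H_d²/c_v = 0.057256×3.6²/1.7 = 0.4365 years.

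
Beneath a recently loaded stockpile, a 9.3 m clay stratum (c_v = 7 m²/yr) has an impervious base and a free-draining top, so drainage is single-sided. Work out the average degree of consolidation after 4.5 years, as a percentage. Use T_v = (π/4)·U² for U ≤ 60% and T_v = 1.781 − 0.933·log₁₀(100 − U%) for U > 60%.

U ≈ 67 %

Drainage path length: H_d = H = 9.3 m (single drainage).
T_v = c_v·t/H_d² = 7×4.5/9.3² = 0.3642.
T_v = 0.3642 corresponds to the U > 60% branch:
U = 1 − 10^((1.781 − T_v)/0.933)/100 = 0.67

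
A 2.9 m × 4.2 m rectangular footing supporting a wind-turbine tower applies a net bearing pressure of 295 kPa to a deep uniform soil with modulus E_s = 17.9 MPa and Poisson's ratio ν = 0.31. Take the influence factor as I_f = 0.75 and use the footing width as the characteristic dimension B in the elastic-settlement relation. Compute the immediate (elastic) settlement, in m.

S_e ≈ 0.0324 m

Immediate (elastic) settlement: S_e = q·B·(1−ν²)/E_s · I_f.
E_s = 17.9 MPa = 17900 kPa.
S_e = 295 × 2.9 × (1 − 0.31²) / 17900 × 0.75
    = 295 × 2.9 × 0.9039 / 17900 × 0.75
    = 0.0324 m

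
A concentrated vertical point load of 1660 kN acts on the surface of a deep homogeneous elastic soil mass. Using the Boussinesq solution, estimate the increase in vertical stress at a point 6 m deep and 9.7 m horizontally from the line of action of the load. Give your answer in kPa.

Boussinesq vertical stress below a point load on an elastic half-space:
Δσ_z = 3P/(2πz²) · [1 + (r/z)²]^(−5/2)
r/z = 9.7/6 = 1.6167; [1+(r/z)²]^(−5/2) = 0.040285.
Δσ_z = 3×1660/(2π×6²) × 0.040285 = 22.016 × 0.040285 = 0.8869 kPa

Δσ_z ≈ 0.887 kPa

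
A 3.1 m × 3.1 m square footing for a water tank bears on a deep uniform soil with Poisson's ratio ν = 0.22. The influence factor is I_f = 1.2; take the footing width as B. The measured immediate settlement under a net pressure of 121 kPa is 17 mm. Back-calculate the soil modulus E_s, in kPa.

S_e = q·B·(1−ν²)/E_s · I_f  ⇒  E_s = q·B·(1−ν²)·I_f / S_e.
E_s = 121 × 3.1 × 0.9516 × 1.2 / 0.017 = 25200 kPa

E_s ≈ 25200 kPa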